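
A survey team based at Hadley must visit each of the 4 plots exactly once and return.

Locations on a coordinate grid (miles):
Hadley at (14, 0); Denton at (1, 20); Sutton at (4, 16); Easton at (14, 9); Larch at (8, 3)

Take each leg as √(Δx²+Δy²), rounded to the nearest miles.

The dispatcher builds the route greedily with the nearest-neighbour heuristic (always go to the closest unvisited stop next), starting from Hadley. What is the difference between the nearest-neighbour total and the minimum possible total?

The nearest-neighbour route is 5 miles longer than optimal.

From Hadley: Larch=7, Easton=9, Sutton=19, Denton=24 → choose Larch (7).
From Larch: Easton=8, Sutton=14, Denton=18 → choose Easton (8).
From Easton: Sutton=12, Denton=17 → choose Sutton (12).
From Sutton: Denton=5 → choose Denton (5).
NN route Hadley → Larch → Easton → Sutton → Denton → Hadley costs 56.
Optimal: Hadley → Easton → Sutton → Denton → Larch → Hadley costs 51 (by enumerating all 12 distinct tours).
Excess = 56 − 51 = 5.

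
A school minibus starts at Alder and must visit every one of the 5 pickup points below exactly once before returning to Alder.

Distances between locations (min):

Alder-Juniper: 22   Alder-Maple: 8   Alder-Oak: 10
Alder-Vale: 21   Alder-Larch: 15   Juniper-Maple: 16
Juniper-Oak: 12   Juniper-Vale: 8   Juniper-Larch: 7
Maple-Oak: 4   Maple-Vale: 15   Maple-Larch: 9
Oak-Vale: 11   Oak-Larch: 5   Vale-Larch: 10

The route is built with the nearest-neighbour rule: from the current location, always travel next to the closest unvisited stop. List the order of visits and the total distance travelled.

Nearest-neighbour total = 53 min; route Alder → Maple → Oak → Larch → Juniper → Vale → Alder.

From Alder: distances to unvisited — Maple=8, Oak=10, Larch=15, Vale=21, Juniper=22. Nearest is Maple (8).
From Maple: distances to unvisited — Oak=4, Larch=9, Vale=15, Juniper=16. Nearest is Oak (4).
From Oak: distances to unvisited — Larch=5, Vale=11, Juniper=12. Nearest is Larch (5).
From Larch: distances to unvisited — Juniper=7, Vale=10. Nearest is Juniper (7).
From Juniper: distances to unvisited — Vale=8. Nearest is Vale (8).
Return Vale→Alder: 21.
Total = 8 + 4 + 5 + 7 + 8 + 21 = 53.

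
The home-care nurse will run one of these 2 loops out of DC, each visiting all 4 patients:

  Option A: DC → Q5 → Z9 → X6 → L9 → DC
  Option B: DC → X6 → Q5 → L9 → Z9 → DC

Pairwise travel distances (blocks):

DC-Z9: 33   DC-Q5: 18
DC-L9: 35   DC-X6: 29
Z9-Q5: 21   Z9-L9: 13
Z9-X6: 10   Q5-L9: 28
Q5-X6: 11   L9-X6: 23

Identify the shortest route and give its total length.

Option A: 18 + 21 + 10 + 23 + 35 = 107
Option B: 29 + 11 + 28 + 13 + 33 = 114

107 blocks — Option A is the shortest.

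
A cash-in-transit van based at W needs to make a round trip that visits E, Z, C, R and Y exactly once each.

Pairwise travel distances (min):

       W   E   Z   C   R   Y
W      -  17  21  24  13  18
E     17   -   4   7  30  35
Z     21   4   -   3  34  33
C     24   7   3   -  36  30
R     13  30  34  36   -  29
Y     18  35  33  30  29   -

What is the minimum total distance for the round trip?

Minimum total distance: 96 min.

There are 60 distinct closed tours to check (reversals are equivalent).
W - E - Z - C - R - Y - W: 17+4+3+36+29+18 = 107
W - E - Z - C - Y - R - W: 17+4+3+30+29+13 = 96
W - E - Z - R - C - Y - W: 17+4+34+36+30+18 = 139
W - E - Z - R - Y - C - W: 17+4+34+29+30+24 = 138
W - E - Z - Y - C - R - W: 17+4+33+30+36+13 = 133
W - E - Z - Y - R - C - W: 17+4+33+29+36+24 = 143
W - E - C - Z - R - Y - W: 17+7+3+34+29+18 = 108
W - E - C - Z - Y - R - W: 17+7+3+33+29+13 = 102
W - E - C - R - Z - Y - W: 17+7+36+34+33+18 = 145
W - E - C - R - Y - Z - W: 17+7+36+29+33+21 = 143
W - E - C - Y - Z - R - W: 17+7+30+33+34+13 = 134
W - E - C - Y - R - Z - W: 17+7+30+29+34+21 = 138
W - E - R - Z - C - Y - W: 17+30+34+3+30+18 = 132
W - E - R - Z - Y - C - W: 17+30+34+33+30+24 = 168
… (46 more)
The minimum is 96.
One optimal route: W → E → Z → C → Y → R → W (or its reverse).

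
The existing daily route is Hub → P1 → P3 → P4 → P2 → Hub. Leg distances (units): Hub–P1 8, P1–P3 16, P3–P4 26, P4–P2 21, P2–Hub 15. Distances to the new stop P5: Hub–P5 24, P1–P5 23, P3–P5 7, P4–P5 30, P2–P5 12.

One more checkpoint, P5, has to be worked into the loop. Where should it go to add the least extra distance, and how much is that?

+11 — insert P5 between P3 and P4.

Insertion cost between consecutive stops i–j is d(i,P5) + d(P5,j) − d(i,j):
  between Hub and P1: 24 + 23 − 8 = 39
  between P1 and P3: 23 + 7 − 16 = 14
  between P3 and P4: 7 + 30 − 26 = 11
  between P4 and P2: 30 + 12 − 21 = 21
  between P2 and Hub: 12 + 24 − 15 = 21
Cheapest insertion is between P3 and P4, adding 11.
New total = 86 + 11 = 97.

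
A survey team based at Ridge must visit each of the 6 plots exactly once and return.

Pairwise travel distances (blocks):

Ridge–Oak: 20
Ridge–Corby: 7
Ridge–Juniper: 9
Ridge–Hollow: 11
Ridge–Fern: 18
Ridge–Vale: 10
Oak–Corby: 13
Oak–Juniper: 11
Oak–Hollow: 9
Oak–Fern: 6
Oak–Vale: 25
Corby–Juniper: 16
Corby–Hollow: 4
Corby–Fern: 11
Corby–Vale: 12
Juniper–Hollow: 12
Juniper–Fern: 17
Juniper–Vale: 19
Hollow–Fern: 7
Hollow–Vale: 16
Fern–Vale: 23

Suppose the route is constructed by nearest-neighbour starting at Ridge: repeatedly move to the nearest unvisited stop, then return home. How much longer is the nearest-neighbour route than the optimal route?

5 blocks longer than the optimal tour.

From Ridge: Corby=7, Juniper=9, Vale=10, Hollow=11, Fern=18, Oak=20 → choose Corby (7).
From Corby: Hollow=4, Fern=11, Vale=12, Oak=13, Juniper=16 → choose Hollow (4).
From Hollow: Fern=7, Oak=9, Juniper=12, Vale=16 → choose Fern (7).
From Fern: Oak=6, Juniper=17, Vale=23 → choose Oak (6).
From Oak: Juniper=11, Vale=25 → choose Juniper (11).
From Juniper: Vale=19 → choose Vale (19).
NN route Ridge → Corby → Hollow → Fern → Oak → Juniper → Vale → Ridge costs 64.
Optimal: Ridge → Juniper → Oak → Fern → Hollow → Corby → Vale → Ridge costs 59 (by enumerating all 360 distinct tours).
Excess = 64 − 59 = 5.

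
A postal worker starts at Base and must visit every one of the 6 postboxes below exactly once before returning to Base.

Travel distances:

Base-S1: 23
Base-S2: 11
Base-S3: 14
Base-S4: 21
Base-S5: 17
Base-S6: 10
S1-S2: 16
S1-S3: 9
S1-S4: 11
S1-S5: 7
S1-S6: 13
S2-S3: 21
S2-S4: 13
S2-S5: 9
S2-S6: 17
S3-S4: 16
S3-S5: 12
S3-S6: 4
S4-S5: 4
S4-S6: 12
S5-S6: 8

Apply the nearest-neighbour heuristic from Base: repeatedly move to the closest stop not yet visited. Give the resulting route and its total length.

From Base: distances to unvisited — S6=10, S2=11, S3=14, S5=17, S4=21, S1=23. Nearest is S6 (10).
From S6: distances to unvisited — S3=4, S5=8, S4=12, S1=13, S2=17. Nearest is S3 (4).
From S3: distances to unvisited — S1=9, S5=12, S4=16, S2=21. Nearest is S1 (9).
From S1: distances to unvisited — S5=7, S4=11, S2=16. Nearest is S5 (7).
From S5: distances to unvisited — S4=4, S2=9. Nearest is S4 (4).
From S4: distances to unvisited — S2=13. Nearest is S2 (13).
Return S2→Base: 11.
Total = 10 + 4 + 9 + 7 + 4 + 13 + 11 = 58.

58 along Base → S6 → S3 → S1 → S5 → S4 → S2 → Base.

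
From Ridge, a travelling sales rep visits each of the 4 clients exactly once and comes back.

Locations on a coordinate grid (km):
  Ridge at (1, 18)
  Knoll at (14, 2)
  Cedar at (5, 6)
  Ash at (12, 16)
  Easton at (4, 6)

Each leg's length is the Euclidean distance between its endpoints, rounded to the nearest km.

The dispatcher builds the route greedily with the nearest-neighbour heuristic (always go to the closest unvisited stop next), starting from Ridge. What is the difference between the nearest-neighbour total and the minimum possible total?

8 km longer than the optimal tour.

From Ridge: Ash=11, Easton=12, Cedar=13, Knoll=21 → choose Ash (11).
From Ash: Cedar=12, Easton=13, Knoll=14 → choose Cedar (12).
From Cedar: Easton=1, Knoll=10 → choose Easton (1).
From Easton: Knoll=11 → choose Knoll (11).
NN route Ridge → Ash → Cedar → Easton → Knoll → Ridge costs 56.
Optimal: Ridge → Ash → Knoll → Cedar → Easton → Ridge costs 48 (by enumerating all 12 distinct tours).
Excess = 56 − 48 = 8.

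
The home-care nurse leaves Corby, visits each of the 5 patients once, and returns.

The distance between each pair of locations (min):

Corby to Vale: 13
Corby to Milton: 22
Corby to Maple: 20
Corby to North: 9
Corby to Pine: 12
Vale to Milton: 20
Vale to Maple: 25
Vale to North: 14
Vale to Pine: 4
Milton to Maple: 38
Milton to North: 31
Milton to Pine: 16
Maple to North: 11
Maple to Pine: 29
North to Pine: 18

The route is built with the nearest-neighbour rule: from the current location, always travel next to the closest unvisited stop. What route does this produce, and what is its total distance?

Nearest-neighbour total = 87 min; route Corby → North → Maple → Vale → Pine → Milton → Corby.

From Corby: distances to unvisited — North=9, Pine=12, Vale=13, Maple=20, Milton=22. Nearest is North (9).
From North: distances to unvisited — Maple=11, Vale=14, Pine=18, Milton=31. Nearest is Maple (11).
From Maple: distances to unvisited — Vale=25, Pine=29, Milton=38. Nearest is Vale (25).
From Vale: distances to unvisited — Pine=4, Milton=20. Nearest is Pine (4).
From Pine: distances to unvisited — Milton=16. Nearest is Milton (16).
Return Milton→Corby: 22.
Total = 9 + 11 + 25 + 4 + 16 + 22 = 87.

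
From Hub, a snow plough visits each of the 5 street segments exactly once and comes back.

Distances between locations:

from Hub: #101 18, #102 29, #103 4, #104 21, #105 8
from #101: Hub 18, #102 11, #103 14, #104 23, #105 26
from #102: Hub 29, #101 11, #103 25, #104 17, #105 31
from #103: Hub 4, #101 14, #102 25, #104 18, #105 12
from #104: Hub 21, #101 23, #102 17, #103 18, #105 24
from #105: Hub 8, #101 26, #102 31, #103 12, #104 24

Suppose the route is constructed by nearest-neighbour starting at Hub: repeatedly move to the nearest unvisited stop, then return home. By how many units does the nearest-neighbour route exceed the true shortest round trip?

Hub: #103=4, #105=8, #101=18, #104=21, #102=29 ⇒ #103
#103: #105=12, #101=14, #104=18, #102=25 ⇒ #105
#105: #104=24, #101=26, #102=31 ⇒ #104
#104: #102=17, #101=23 ⇒ #102
#102: #101=11 ⇒ #101
NN route Hub → #103 → #105 → #104 → #102 → #101 → Hub costs 86.
Optimal: Hub → #103 → #101 → #102 → #104 → #105 → Hub costs 78 (by enumerating all 60 distinct tours).
Excess = 86 − 78 = 8.

Excess over optimum: 8.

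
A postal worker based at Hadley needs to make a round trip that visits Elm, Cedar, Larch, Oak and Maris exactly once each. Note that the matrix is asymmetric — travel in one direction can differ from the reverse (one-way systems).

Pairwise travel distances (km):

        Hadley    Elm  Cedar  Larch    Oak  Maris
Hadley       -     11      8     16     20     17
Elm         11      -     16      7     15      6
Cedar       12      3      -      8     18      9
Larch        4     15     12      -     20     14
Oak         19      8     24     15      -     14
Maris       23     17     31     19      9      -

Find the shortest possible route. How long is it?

Hadley→Elm→Cedar→Larch→Oak→Maris→Hadley: 11+16+8+20+14+23 = 92
Hadley→Elm→Cedar→Larch→Maris→Oak→Hadley: 11+16+8+14+9+19 = 77
Hadley→Elm→Cedar→Oak→Larch→Maris→Hadley: 11+16+18+15+14+23 = 97
Hadley→Elm→Cedar→Oak→Maris→Larch→Hadley: 11+16+18+14+19+4 = 82
Hadley→Elm→Cedar→Maris→Larch→Oak→Hadley: 11+16+9+19+20+19 = 94
Hadley→Elm→Cedar→Maris→Oak→Larch→Hadley: 11+16+9+9+15+4 = 64
Hadley→Elm→Larch→Cedar→Oak→Maris→Hadley: 11+7+12+18+14+23 = 85
Hadley→Elm→Larch→Cedar→Maris→Oak→Hadley: 11+7+12+9+9+19 = 67
Hadley→Elm→Larch→Oak→Cedar→Maris→Hadley: 11+7+20+24+9+23 = 94
Hadley→Elm→Larch→Oak→Maris→Cedar→Hadley: 11+7+20+14+31+12 = 95
Hadley→Elm→Larch→Maris→Cedar→Oak→Hadley: 11+7+14+31+18+19 = 100
Hadley→Elm→Larch→Maris→Oak→Cedar→Hadley: 11+7+14+9+24+12 = 77
Hadley→Elm→Oak→Cedar→Larch→Maris→Hadley: 11+15+24+8+14+23 = 95
Hadley→Elm→Oak→Cedar→Maris→Larch→Hadley: 11+15+24+9+19+4 = 82
… (106 more)
Hadley→Cedar→Elm→Maris→Oak→Larch→Hadley: 8+3+6+9+15+4 = 45  ← best
The minimum is 45.
One optimal route: Hadley → Cedar → Elm → Maris → Oak → Larch → Hadley.

45 km — the shortest possible round trip.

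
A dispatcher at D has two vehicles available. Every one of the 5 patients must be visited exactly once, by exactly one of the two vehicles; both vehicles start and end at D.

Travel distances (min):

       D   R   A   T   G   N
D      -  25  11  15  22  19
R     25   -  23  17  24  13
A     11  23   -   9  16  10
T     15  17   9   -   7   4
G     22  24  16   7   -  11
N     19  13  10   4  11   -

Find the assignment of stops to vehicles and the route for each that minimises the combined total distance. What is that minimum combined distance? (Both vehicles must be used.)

Check every non-empty split of the stops between the two vehicles; for each half take its own optimal tour:
  {R} + {A, T, G, N}: 50 + 54 = 104
  {A} + {R, T, G, N}: 22 + 71 = 93
  {R, A} + {T, G, N}: 59 + 52 = 111
  {T} + {R, A, G, N}: 30 + 76 = 106
  {R, T} + {A, G, N}: 57 + 54 = 111
  {A, T} + {R, G, N}: 35 + 71 = 106
  … (15 splits in total)
Best: vehicle 1 D → A → D = 22; vehicle 2 D → R → N → T → G → D = 71; combined 93.

Minimum combined distance: 93 min.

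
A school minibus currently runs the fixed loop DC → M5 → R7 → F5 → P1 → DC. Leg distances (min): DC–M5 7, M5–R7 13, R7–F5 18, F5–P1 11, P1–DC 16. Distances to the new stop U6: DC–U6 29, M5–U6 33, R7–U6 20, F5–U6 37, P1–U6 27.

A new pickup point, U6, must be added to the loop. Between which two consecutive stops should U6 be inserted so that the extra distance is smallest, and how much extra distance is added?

Adding 39 min by placing U6 on the R7–F5 leg.

Insertion cost between consecutive stops i–j is d(i,U6) + d(U6,j) − d(i,j):
  between DC and M5: 29 + 33 − 7 = 55
  between M5 and R7: 33 + 20 − 13 = 40
  between R7 and F5: 20 + 37 − 18 = 39
  between F5 and P1: 37 + 27 − 11 = 53
  between P1 and DC: 27 + 29 − 16 = 40
Cheapest insertion is between R7 and F5, adding 39.
New total = 65 + 39 = 104.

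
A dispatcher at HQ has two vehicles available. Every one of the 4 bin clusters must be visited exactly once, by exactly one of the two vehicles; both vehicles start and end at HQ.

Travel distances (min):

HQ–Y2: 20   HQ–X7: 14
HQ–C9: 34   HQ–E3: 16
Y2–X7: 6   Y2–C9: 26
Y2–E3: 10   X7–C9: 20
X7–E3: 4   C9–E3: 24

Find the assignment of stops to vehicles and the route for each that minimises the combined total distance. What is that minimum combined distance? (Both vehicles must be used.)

Check every non-empty split of the stops between the two vehicles; for each half take its own optimal tour:
  {Y2} + {X7, C9, E3}: 40 + 74 = 114
  {X7} + {Y2, C9, E3}: 28 + 86 = 114
  {Y2, X7} + {C9, E3}: 40 + 74 = 114
  {C9} + {Y2, X7, E3}: 68 + 46 = 114
  {Y2, C9} + {X7, E3}: 80 + 34 = 114
  {X7, C9} + {Y2, E3}: 68 + 46 = 114
  … (7 splits in total)
  {Y2, X7, C9} + {E3}: 80 + 32 = 112  ← best
Best: vehicle 1 HQ → Y2 → X7 → C9 → HQ = 80; vehicle 2 HQ → E3 → HQ = 32; combined 112.

112 min — the smallest possible combined total.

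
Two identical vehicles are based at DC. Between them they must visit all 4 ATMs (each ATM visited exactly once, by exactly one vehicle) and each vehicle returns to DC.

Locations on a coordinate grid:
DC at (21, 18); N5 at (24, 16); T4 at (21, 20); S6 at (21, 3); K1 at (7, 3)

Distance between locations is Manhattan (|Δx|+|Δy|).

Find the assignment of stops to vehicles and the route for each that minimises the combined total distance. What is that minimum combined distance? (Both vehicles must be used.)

68 — the smallest possible combined total.

Check every non-empty split of the stops between the two vehicles; for each half take its own optimal tour:
  {N5} + {T4, S6, K1}: 10 + 62 = 72
  {T4} + {N5, S6, K1}: 4 + 64 = 68
  {N5, T4} + {S6, K1}: 14 + 58 = 72
  {S6} + {N5, T4, K1}: 30 + 68 = 98
  {N5, S6} + {T4, K1}: 36 + 62 = 98
  {T4, S6} + {N5, K1}: 34 + 64 = 98
  … (7 splits in total)
Best: vehicle 1 DC → T4 → DC = 4; vehicle 2 DC → N5 → S6 → K1 → DC = 64; combined 68.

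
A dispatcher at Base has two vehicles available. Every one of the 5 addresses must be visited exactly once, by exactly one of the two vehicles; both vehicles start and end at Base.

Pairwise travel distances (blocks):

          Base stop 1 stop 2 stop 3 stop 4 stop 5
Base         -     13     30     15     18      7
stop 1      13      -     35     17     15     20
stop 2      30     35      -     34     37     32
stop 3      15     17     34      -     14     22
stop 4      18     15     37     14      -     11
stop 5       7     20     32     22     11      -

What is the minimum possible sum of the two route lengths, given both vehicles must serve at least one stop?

120 blocks — the smallest possible combined total.

There are 2^4 − 1 = 15 ways to divide the 5 stops into two non-empty groups. For each, the best each vehicle can do is its own shortest tour through its group:
  {stop 1} + {stop 2, stop 3, stop 4, stop 5}: 26 + 96 = 122
  {stop 2} + {stop 1, stop 3, stop 4, stop 5}: 60 + 62 = 122
  {stop 1, stop 2} + {stop 3, stop 4, stop 5}: 78 + 47 = 125
  {stop 3} + {stop 1, stop 2, stop 4, stop 5}: 30 + 98 = 128
  {stop 1, stop 3} + {stop 2, stop 4, stop 5}: 45 + 85 = 130
  {stop 2, stop 3} + {stop 1, stop 4, stop 5}: 79 + 46 = 125
  … (15 splits in total)
  {stop 1, stop 2, stop 3, stop 4} + {stop 5}: 106 + 14 = 120  ← best
Best: vehicle 1 Base → stop 1 → stop 4 → stop 3 → stop 2 → Base = 106; vehicle 2 Base → stop 5 → Base = 14; combined 120.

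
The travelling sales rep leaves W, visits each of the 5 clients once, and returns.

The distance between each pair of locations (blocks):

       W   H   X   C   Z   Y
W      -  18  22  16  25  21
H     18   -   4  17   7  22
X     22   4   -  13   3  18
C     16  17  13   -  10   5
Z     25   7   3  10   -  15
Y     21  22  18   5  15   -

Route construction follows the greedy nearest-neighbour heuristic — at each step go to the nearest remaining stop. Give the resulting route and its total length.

Nearest-neighbour total = 61 blocks; route W → C → Y → Z → X → H → W.

At W the remaining stops are C 16, H 18, Y 21, X 22, Z 25; go to C.
At C the remaining stops are Y 5, Z 10, X 13, H 17; go to Y.
At Y the remaining stops are Z 15, X 18, H 22; go to Z.
At Z the remaining stops are X 3, H 7; go to X.
At X the remaining stops are H 4; go to H.
Return H→W: 18.
Total = 16 + 5 + 15 + 3 + 4 + 18 = 61.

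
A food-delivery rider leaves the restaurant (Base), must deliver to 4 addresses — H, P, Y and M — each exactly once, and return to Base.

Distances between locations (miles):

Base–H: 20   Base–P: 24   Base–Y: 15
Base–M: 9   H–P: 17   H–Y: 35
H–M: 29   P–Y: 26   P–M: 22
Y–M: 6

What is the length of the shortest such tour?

78 miles — the shortest possible round trip.

Base→H→P→Y→M→Base: 20+17+26+6+9 = 78
Base→H→P→M→Y→Base: 20+17+22+6+15 = 80
Base→H→Y→P→M→Base: 20+35+26+22+9 = 112
Base→H→Y→M→P→Base: 20+35+6+22+24 = 107
Base→H→M→P→Y→Base: 20+29+22+26+15 = 112
Base→H→M→Y→P→Base: 20+29+6+26+24 = 105
Base→P→H→Y→M→Base: 24+17+35+6+9 = 91
Base→P→H→M→Y→Base: 24+17+29+6+15 = 91
Base→P→Y→H→M→Base: 24+26+35+29+9 = 123
Base→P→M→H→Y→Base: 24+22+29+35+15 = 125
Base→Y→H→P→M→Base: 15+35+17+22+9 = 98
Base→Y→P→H→M→Base: 15+26+17+29+9 = 96
The minimum is 78.
One optimal route: Base → H → P → Y → M → Base (or its reverse).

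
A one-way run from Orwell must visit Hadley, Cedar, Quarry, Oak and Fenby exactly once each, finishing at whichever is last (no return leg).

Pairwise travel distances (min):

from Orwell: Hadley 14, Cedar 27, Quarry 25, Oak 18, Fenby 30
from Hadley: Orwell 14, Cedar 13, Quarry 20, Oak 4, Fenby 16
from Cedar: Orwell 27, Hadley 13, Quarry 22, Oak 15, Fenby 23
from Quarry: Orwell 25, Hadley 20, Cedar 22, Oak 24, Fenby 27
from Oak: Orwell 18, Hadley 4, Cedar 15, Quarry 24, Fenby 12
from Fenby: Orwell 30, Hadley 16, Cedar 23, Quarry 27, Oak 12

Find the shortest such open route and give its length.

75 min — the minimum one-way total.

There are 5! = 120 possible orderings.
Orwell→Hadley→Cedar→Quarry→Oak→Fenby: 14+13+22+24+12 = 85
Orwell→Hadley→Cedar→Quarry→Fenby→Oak: 14+13+22+27+12 = 88
Orwell→Hadley→Cedar→Oak→Quarry→Fenby: 14+13+15+24+27 = 93
Orwell→Hadley→Cedar→Oak→Fenby→Quarry: 14+13+15+12+27 = 81
Orwell→Hadley→Cedar→Fenby→Quarry→Oak: 14+13+23+27+24 = 101
Orwell→Hadley→Cedar→Fenby→Oak→Quarry: 14+13+23+12+24 = 86
Orwell→Hadley→Quarry→Cedar→Oak→Fenby: 14+20+22+15+12 = 83
Orwell→Hadley→Quarry→Cedar→Fenby→Oak: 14+20+22+23+12 = 91
Orwell→Hadley→Quarry→Oak→Cedar→Fenby: 14+20+24+15+23 = 96
Orwell→Hadley→Quarry→Oak→Fenby→Cedar: 14+20+24+12+23 = 93
Orwell→Hadley→Quarry→Fenby→Cedar→Oak: 14+20+27+23+15 = 99
Orwell→Hadley→Quarry→Fenby→Oak→Cedar: 14+20+27+12+15 = 88
Orwell→Hadley→Oak→Cedar→Quarry→Fenby: 14+4+15+22+27 = 82
Orwell→Hadley→Oak→Cedar→Fenby→Quarry: 14+4+15+23+27 = 83
… (106 more)
Orwell→Hadley→Oak→Fenby→Cedar→Quarry: 14+4+12+23+22 = 75  ← best
The minimum is 75.
One shortest path: Orwell → Hadley → Oak → Fenby → Cedar → Quarry.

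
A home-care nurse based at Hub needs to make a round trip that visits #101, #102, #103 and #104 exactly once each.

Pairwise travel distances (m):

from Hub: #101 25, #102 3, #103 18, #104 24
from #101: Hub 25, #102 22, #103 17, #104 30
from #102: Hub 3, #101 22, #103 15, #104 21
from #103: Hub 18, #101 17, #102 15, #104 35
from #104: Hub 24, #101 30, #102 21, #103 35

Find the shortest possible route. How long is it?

89 m — the shortest possible round trip.

Hub→#101→#102→#103→#104→Hub: 25+22+15+35+24 = 121
Hub→#101→#102→#104→#103→Hub: 25+22+21+35+18 = 121
Hub→#101→#103→#102→#104→Hub: 25+17+15+21+24 = 102
Hub→#101→#103→#104→#102→Hub: 25+17+35+21+3 = 101
Hub→#101→#104→#102→#103→Hub: 25+30+21+15+18 = 109
Hub→#101→#104→#103→#102→Hub: 25+30+35+15+3 = 108
Hub→#102→#101→#103→#104→Hub: 3+22+17+35+24 = 101
Hub→#102→#101→#104→#103→Hub: 3+22+30+35+18 = 108
Hub→#102→#103→#101→#104→Hub: 3+15+17+30+24 = 89
Hub→#102→#104→#101→#103→Hub: 3+21+30+17+18 = 89
Hub→#103→#101→#102→#104→Hub: 18+17+22+21+24 = 102
Hub→#103→#102→#101→#104→Hub: 18+15+22+30+24 = 109
The minimum is 89.
One optimal route: Hub → #102 → #103 → #101 → #104 → Hub (or its reverse).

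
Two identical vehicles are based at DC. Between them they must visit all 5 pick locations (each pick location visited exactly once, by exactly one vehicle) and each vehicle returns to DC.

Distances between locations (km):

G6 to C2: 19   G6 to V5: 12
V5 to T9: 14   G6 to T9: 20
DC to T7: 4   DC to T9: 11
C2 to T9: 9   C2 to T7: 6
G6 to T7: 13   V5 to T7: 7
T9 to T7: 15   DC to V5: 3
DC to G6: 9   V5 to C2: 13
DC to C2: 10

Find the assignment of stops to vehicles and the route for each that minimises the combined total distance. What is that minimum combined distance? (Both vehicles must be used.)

54 km — the smallest possible combined total.

There are 2^4 − 1 = 15 ways to divide the 5 stops into two non-empty groups. For each, the best each vehicle can do is its own shortest tour through its group:
  {G6} + {V5, C2, T9, T7}: 18 + 36 = 54
  {V5} + {G6, C2, T9, T7}: 6 + 48 = 54
  {G6, V5} + {C2, T9, T7}: 24 + 30 = 54
  {C2} + {G6, V5, T9, T7}: 20 + 54 = 74
  {G6, C2} + {V5, T9, T7}: 38 + 36 = 74
  {V5, C2} + {G6, T9, T7}: 26 + 48 = 74
  … (15 splits in total)
Best: vehicle 1 DC → G6 → DC = 18; vehicle 2 DC → V5 → T9 → C2 → T7 → DC = 36; combined 54.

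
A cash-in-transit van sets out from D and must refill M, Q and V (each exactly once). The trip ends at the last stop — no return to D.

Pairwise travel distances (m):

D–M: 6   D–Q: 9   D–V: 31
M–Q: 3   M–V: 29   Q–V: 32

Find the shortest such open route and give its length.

There are 3! = 6 possible orderings.
D - M - Q - V: 6+3+32 = 41
D - M - V - Q: 6+29+32 = 67
D - Q - M - V: 9+3+29 = 41
D - Q - V - M: 9+32+29 = 70
D - V - M - Q: 31+29+3 = 63
D - V - Q - M: 31+32+3 = 66
The minimum is 41.
One shortest path: D → M → Q → V.

41 m — the minimum one-way total.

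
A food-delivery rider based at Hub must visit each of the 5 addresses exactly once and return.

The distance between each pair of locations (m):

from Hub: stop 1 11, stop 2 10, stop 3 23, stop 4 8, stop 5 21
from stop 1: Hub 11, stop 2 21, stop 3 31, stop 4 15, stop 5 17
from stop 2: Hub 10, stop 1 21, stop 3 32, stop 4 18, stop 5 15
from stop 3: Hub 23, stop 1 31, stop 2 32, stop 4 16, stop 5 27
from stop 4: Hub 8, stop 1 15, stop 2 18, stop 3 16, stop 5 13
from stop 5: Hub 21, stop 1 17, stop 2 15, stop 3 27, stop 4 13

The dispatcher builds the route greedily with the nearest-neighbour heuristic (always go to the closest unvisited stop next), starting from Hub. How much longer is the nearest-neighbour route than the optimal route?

From Hub: stop 4=8, stop 2=10, stop 1=11, stop 5=21, stop 3=23 → choose stop 4 (8).
From stop 4: stop 5=13, stop 1=15, stop 3=16, stop 2=18 → choose stop 5 (13).
From stop 5: stop 2=15, stop 1=17, stop 3=27 → choose stop 2 (15).
From stop 2: stop 1=21, stop 3=32 → choose stop 1 (21).
From stop 1: stop 3=31 → choose stop 3 (31).
NN route Hub → stop 4 → stop 5 → stop 2 → stop 1 → stop 3 → Hub costs 111.
Optimal: Hub → stop 1 → stop 4 → stop 3 → stop 5 → stop 2 → Hub costs 94 (by enumerating all 60 distinct tours).
Excess = 111 − 94 = 17.

Excess over optimum: 17 m.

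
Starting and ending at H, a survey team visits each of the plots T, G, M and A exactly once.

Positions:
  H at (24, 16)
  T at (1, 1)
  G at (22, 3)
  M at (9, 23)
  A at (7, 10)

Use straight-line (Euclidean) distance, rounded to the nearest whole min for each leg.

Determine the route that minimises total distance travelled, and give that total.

There are 12 distinct closed tours to check (reversals are equivalent).
H-T-G-M-A-H: 27+21+24+13+18 = 103
H-T-G-A-M-H: 27+21+17+13+17 = 95
H-T-M-G-A-H: 27+23+24+17+18 = 109
H-T-M-A-G-H: 27+23+13+17+13 = 93
H-T-A-G-M-H: 27+11+17+24+17 = 96
H-T-A-M-G-H: 27+11+13+24+13 = 88
H-G-T-M-A-H: 13+21+23+13+18 = 88
H-G-T-A-M-H: 13+21+11+13+17 = 75
H-G-M-T-A-H: 13+24+23+11+18 = 89
H-G-A-T-M-H: 13+17+11+23+17 = 81
H-M-T-G-A-H: 17+23+21+17+18 = 96
H-M-G-T-A-H: 17+24+21+11+18 = 91
The minimum is 75.
One optimal route: H → G → T → A → M → H (or its reverse).

Shortest round trip = 75 min.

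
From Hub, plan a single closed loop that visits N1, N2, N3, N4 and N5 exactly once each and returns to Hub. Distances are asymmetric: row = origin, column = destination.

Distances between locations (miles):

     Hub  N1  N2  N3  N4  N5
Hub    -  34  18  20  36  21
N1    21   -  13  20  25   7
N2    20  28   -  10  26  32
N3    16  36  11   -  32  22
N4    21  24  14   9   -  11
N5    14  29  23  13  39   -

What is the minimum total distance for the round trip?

Hub-N1-N2-N3-N4-N5-Hub: 34+13+10+32+11+14 = 114
Hub-N1-N2-N3-N5-N4-Hub: 34+13+10+22+39+21 = 139
Hub-N1-N2-N4-N3-N5-Hub: 34+13+26+9+22+14 = 118
Hub-N1-N2-N4-N5-N3-Hub: 34+13+26+11+13+16 = 113
Hub-N1-N2-N5-N3-N4-Hub: 34+13+32+13+32+21 = 145
Hub-N1-N2-N5-N4-N3-Hub: 34+13+32+39+9+16 = 143
Hub-N1-N3-N2-N4-N5-Hub: 34+20+11+26+11+14 = 116
Hub-N1-N3-N2-N5-N4-Hub: 34+20+11+32+39+21 = 157
Hub-N1-N3-N4-N2-N5-Hub: 34+20+32+14+32+14 = 146
Hub-N1-N3-N4-N5-N2-Hub: 34+20+32+11+23+20 = 140
Hub-N1-N3-N5-N2-N4-Hub: 34+20+22+23+26+21 = 146
Hub-N1-N3-N5-N4-N2-Hub: 34+20+22+39+14+20 = 149
Hub-N1-N4-N2-N3-N5-Hub: 34+25+14+10+22+14 = 119
Hub-N1-N4-N2-N5-N3-Hub: 34+25+14+32+13+16 = 134
… (106 more)
Hub-N3-N2-N4-N1-N5-Hub: 20+11+26+24+7+14 = 102  ← best
The minimum is 102.
One optimal route: Hub → N3 → N2 → N4 → N1 → N5 → Hub.

102 miles — the shortest possible round trip.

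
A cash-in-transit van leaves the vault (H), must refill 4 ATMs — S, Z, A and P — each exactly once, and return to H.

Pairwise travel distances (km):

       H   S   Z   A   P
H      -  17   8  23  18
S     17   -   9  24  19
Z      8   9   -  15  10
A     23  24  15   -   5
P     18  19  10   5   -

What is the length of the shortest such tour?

Shortest round trip = 64 km.

H-S-Z-A-P-H: 17+9+15+5+18 = 64
H-S-Z-P-A-H: 17+9+10+5+23 = 64
H-S-A-Z-P-H: 17+24+15+10+18 = 84
H-S-A-P-Z-H: 17+24+5+10+8 = 64
H-S-P-Z-A-H: 17+19+10+15+23 = 84
H-S-P-A-Z-H: 17+19+5+15+8 = 64
H-Z-S-A-P-H: 8+9+24+5+18 = 64
H-Z-S-P-A-H: 8+9+19+5+23 = 64
H-Z-A-S-P-H: 8+15+24+19+18 = 84
H-Z-P-S-A-H: 8+10+19+24+23 = 84
H-A-S-Z-P-H: 23+24+9+10+18 = 84
H-A-Z-S-P-H: 23+15+9+19+18 = 84
The minimum is 64.
One optimal route: H → S → Z → A → P → H (or its reverse).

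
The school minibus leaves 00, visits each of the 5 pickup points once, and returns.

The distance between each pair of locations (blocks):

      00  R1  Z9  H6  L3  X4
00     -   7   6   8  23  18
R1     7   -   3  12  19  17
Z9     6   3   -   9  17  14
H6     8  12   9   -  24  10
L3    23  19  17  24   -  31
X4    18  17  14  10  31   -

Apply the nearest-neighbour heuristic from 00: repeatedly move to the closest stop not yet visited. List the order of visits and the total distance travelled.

Nearest-neighbour total = 85 blocks; route 00 → Z9 → R1 → H6 → X4 → L3 → 00.

At 00 the remaining stops are Z9 6, R1 7, H6 8, X4 18, L3 23; go to Z9.
At Z9 the remaining stops are R1 3, H6 9, X4 14, L3 17; go to R1.
At R1 the remaining stops are H6 12, X4 17, L3 19; go to H6.
At H6 the remaining stops are X4 10, L3 24; go to X4.
At X4 the remaining stops are L3 31; go to L3.
Return L3→00: 23.
Total = 6 + 3 + 12 + 10 + 31 + 23 = 85.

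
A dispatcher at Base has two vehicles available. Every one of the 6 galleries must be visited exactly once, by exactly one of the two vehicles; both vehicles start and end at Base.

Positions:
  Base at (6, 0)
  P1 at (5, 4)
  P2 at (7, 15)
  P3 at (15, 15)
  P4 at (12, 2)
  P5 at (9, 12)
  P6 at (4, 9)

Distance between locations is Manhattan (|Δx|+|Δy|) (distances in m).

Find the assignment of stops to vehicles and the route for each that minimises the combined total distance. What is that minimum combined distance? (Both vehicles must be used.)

Try each way of splitting the stops between the two vehicles (each non-empty) and, for each split, find the best tour for each vehicle:
  {P1} + {P2, P3, P4, P5, P6}: 10 + 56 = 66
  {P2} + {P1, P3, P4, P5, P6}: 32 + 52 = 84
  {P1, P2} + {P3, P4, P5, P6}: 34 + 52 = 86
  {P3} + {P1, P2, P4, P5, P6}: 48 + 46 = 94
  {P1, P3} + {P2, P4, P5, P6}: 50 + 46 = 96
  {P2, P3} + {P1, P4, P5, P6}: 48 + 40 = 88
  … (31 splits in total)
Best: vehicle 1 Base → P1 → Base = 10; vehicle 2 Base → P4 → P3 → P2 → P5 → P6 → Base = 56; combined 66.

Minimum combined distance: 66 m.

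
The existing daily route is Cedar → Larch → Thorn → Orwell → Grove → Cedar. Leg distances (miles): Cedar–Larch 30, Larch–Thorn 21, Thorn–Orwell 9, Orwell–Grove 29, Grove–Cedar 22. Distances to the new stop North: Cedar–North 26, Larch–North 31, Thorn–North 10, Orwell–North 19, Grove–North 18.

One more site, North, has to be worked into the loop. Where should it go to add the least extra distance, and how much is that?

Adding 8 miles by placing North on the Orwell–Grove leg.

Insertion cost between consecutive stops i–j is d(i,North) + d(North,j) − d(i,j):
  between Cedar and Larch: 26 + 31 − 30 = 27
  between Larch and Thorn: 31 + 10 − 21 = 20
  between Thorn and Orwell: 10 + 19 − 9 = 20
  between Orwell and Grove: 19 + 18 − 29 = 8
  between Grove and Cedar: 18 + 26 − 22 = 22
Cheapest insertion is between Orwell and Grove, adding 8.
New total = 111 + 8 = 119.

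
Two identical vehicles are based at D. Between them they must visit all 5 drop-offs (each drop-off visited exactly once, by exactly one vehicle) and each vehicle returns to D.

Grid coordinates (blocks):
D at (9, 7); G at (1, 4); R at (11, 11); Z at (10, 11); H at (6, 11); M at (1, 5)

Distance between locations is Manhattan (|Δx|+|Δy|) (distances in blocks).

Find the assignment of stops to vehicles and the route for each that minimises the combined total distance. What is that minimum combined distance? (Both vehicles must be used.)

40 blocks — the smallest possible combined total.

There are 2^4 − 1 = 15 ways to divide the 5 stops into two non-empty groups. For each, the best each vehicle can do is its own shortest tour through its group:
  {G} + {R, Z, H, M}: 22 + 32 = 54
  {R} + {G, Z, H, M}: 12 + 32 = 44
  {G, R} + {Z, H, M}: 34 + 30 = 64
  {Z} + {G, R, H, M}: 10 + 34 = 44
  {G, Z} + {R, H, M}: 32 + 32 = 64
  {R, Z} + {G, H, M}: 12 + 30 = 42
  … (15 splits in total)
  {R, Z, H} + {G, M}: 18 + 22 = 40  ← best
Best: vehicle 1 D → R → Z → H → D = 18; vehicle 2 D → G → M → D = 22; combined 40.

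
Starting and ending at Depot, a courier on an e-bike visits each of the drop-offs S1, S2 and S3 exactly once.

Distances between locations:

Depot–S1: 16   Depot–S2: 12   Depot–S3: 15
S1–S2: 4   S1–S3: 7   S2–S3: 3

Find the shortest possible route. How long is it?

Depot→S1→S2→S3→Depot: 16+4+3+15 = 38
Depot→S1→S3→S2→Depot: 16+7+3+12 = 38
Depot→S2→S1→S3→Depot: 12+4+7+15 = 38
The minimum is 38.
One optimal route: Depot → S1 → S2 → S3 → Depot (or its reverse).

Shortest round trip = 38.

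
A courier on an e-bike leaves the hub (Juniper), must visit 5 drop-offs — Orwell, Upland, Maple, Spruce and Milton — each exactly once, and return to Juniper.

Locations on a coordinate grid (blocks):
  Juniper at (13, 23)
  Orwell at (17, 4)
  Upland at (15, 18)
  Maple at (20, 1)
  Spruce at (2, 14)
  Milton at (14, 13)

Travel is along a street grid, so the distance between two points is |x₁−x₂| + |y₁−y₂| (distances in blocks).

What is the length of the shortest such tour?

There are 60 distinct closed tours to check (reversals are equivalent).
Juniper - Orwell - Upland - Maple - Spruce - Milton - Juniper: 23+16+22+31+13+11 = 116
Juniper - Orwell - Upland - Maple - Milton - Spruce - Juniper: 23+16+22+18+13+20 = 112
Juniper - Orwell - Upland - Spruce - Maple - Milton - Juniper: 23+16+17+31+18+11 = 116
Juniper - Orwell - Upland - Spruce - Milton - Maple - Juniper: 23+16+17+13+18+29 = 116
Juniper - Orwell - Upland - Milton - Maple - Spruce - Juniper: 23+16+6+18+31+20 = 114
Juniper - Orwell - Upland - Milton - Spruce - Maple - Juniper: 23+16+6+13+31+29 = 118
Juniper - Orwell - Maple - Upland - Spruce - Milton - Juniper: 23+6+22+17+13+11 = 92
Juniper - Orwell - Maple - Upland - Milton - Spruce - Juniper: 23+6+22+6+13+20 = 90
Juniper - Orwell - Maple - Spruce - Upland - Milton - Juniper: 23+6+31+17+6+11 = 94
Juniper - Orwell - Maple - Spruce - Milton - Upland - Juniper: 23+6+31+13+6+7 = 86
Juniper - Orwell - Maple - Milton - Upland - Spruce - Juniper: 23+6+18+6+17+20 = 90
Juniper - Orwell - Maple - Milton - Spruce - Upland - Juniper: 23+6+18+13+17+7 = 84
Juniper - Orwell - Spruce - Upland - Maple - Milton - Juniper: 23+25+17+22+18+11 = 116
Juniper - Orwell - Spruce - Upland - Milton - Maple - Juniper: 23+25+17+6+18+29 = 118
… (46 more)
Juniper - Upland - Orwell - Maple - Milton - Spruce - Juniper: 7+16+6+18+13+20 = 80  ← best
The minimum is 80.
One optimal route: Juniper → Upland → Orwell → Maple → Milton → Spruce → Juniper (or its reverse).

Shortest round trip = 80 blocks.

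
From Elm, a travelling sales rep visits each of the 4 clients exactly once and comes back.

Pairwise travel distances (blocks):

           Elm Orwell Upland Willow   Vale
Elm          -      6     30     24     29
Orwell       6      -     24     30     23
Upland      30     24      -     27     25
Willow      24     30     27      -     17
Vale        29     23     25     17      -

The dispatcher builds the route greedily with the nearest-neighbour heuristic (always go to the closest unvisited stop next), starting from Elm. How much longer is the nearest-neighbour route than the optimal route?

The nearest-neighbour route is 7 blocks longer than optimal.

From Elm: Orwell=6, Willow=24, Vale=29, Upland=30 → choose Orwell (6).
From Orwell: Vale=23, Upland=24, Willow=30 → choose Vale (23).
From Vale: Willow=17, Upland=25 → choose Willow (17).
From Willow: Upland=27 → choose Upland (27).
NN route Elm → Orwell → Vale → Willow → Upland → Elm costs 103.
Optimal: Elm → Orwell → Upland → Vale → Willow → Elm costs 96 (by enumerating all 12 distinct tours).
Excess = 103 − 96 = 7.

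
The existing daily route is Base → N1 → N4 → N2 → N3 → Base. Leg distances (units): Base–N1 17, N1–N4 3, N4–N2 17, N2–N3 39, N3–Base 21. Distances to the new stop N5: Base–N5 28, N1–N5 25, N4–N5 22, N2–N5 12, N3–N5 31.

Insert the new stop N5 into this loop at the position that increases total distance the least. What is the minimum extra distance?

Minimum extra distance: 4, inserting N5 between N2 and N3.

Insertion cost between consecutive stops i–j is d(i,N5) + d(N5,j) − d(i,j):
  between Base and N1: 28 + 25 − 17 = 36
  between N1 and N4: 25 + 22 − 3 = 44
  between N4 and N2: 22 + 12 − 17 = 17
  between N2 and N3: 12 + 31 − 39 = 4
  between N3 and Base: 31 + 28 − 21 = 38
Cheapest insertion is between N2 and N3, adding 4.
New total = 97 + 4 = 101.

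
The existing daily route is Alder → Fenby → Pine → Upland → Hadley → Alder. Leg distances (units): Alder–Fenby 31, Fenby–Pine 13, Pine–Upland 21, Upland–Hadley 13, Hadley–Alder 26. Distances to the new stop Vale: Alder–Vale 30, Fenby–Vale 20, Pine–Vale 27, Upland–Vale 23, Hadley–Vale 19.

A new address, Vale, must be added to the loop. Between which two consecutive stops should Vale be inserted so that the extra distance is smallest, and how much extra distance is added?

+19 — insert Vale between Alder and Fenby.

Insertion cost between consecutive stops i–j is d(i,Vale) + d(Vale,j) − d(i,j):
  between Alder and Fenby: 30 + 20 − 31 = 19
  between Fenby and Pine: 20 + 27 − 13 = 34
  between Pine and Upland: 27 + 23 − 21 = 29
  between Upland and Hadley: 23 + 19 − 13 = 29
  between Hadley and Alder: 19 + 30 − 26 = 23
Cheapest insertion is between Alder and Fenby, adding 19.
New total = 104 + 19 = 123.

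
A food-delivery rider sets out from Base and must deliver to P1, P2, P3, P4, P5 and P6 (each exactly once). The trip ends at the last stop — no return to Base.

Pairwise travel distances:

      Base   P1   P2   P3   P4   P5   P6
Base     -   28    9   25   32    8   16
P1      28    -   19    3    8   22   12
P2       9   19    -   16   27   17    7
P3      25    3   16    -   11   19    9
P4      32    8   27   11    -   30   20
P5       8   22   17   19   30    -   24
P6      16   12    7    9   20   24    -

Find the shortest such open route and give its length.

52 — the minimum one-way total.

There are 6! = 720 possible orderings.
Base→P1→P2→P3→P4→P5→P6: 28+19+16+11+30+24 = 128
Base→P1→P2→P3→P4→P6→P5: 28+19+16+11+20+24 = 118
Base→P1→P2→P3→P5→P4→P6: 28+19+16+19+30+20 = 132
Base→P1→P2→P3→P5→P6→P4: 28+19+16+19+24+20 = 126
Base→P1→P2→P3→P6→P4→P5: 28+19+16+9+20+30 = 122
Base→P1→P2→P3→P6→P5→P4: 28+19+16+9+24+30 = 126
Base→P1→P2→P4→P3→P5→P6: 28+19+27+11+19+24 = 128
Base→P1→P2→P4→P3→P6→P5: 28+19+27+11+9+24 = 118
… (712 more)
Base→P5→P2→P6→P3→P1→P4: 8+17+7+9+3+8 = 52  ← best
The minimum is 52.
One shortest path: Base → P5 → P2 → P6 → P3 → P1 → P4.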